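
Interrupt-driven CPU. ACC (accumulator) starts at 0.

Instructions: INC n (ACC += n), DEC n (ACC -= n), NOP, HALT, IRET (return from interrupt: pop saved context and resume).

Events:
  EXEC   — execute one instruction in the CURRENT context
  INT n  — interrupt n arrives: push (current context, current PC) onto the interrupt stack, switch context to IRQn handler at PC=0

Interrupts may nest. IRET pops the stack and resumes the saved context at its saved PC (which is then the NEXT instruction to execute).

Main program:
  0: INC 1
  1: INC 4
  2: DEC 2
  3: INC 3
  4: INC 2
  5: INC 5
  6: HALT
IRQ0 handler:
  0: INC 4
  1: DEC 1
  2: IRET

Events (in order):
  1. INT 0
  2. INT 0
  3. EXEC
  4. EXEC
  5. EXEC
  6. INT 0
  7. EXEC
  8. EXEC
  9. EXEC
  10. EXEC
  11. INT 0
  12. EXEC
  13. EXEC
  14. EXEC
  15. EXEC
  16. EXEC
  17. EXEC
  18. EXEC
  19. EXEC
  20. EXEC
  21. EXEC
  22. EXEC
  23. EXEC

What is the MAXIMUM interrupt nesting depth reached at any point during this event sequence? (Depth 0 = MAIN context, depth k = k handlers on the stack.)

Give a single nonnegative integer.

Event 1 (INT 0): INT 0 arrives: push (MAIN, PC=0), enter IRQ0 at PC=0 (depth now 1) [depth=1]
Event 2 (INT 0): INT 0 arrives: push (IRQ0, PC=0), enter IRQ0 at PC=0 (depth now 2) [depth=2]
Event 3 (EXEC): [IRQ0] PC=0: INC 4 -> ACC=4 [depth=2]
Event 4 (EXEC): [IRQ0] PC=1: DEC 1 -> ACC=3 [depth=2]
Event 5 (EXEC): [IRQ0] PC=2: IRET -> resume IRQ0 at PC=0 (depth now 1) [depth=1]
Event 6 (INT 0): INT 0 arrives: push (IRQ0, PC=0), enter IRQ0 at PC=0 (depth now 2) [depth=2]
Event 7 (EXEC): [IRQ0] PC=0: INC 4 -> ACC=7 [depth=2]
Event 8 (EXEC): [IRQ0] PC=1: DEC 1 -> ACC=6 [depth=2]
Event 9 (EXEC): [IRQ0] PC=2: IRET -> resume IRQ0 at PC=0 (depth now 1) [depth=1]
Event 10 (EXEC): [IRQ0] PC=0: INC 4 -> ACC=10 [depth=1]
Event 11 (INT 0): INT 0 arrives: push (IRQ0, PC=1), enter IRQ0 at PC=0 (depth now 2) [depth=2]
Event 12 (EXEC): [IRQ0] PC=0: INC 4 -> ACC=14 [depth=2]
Event 13 (EXEC): [IRQ0] PC=1: DEC 1 -> ACC=13 [depth=2]
Event 14 (EXEC): [IRQ0] PC=2: IRET -> resume IRQ0 at PC=1 (depth now 1) [depth=1]
Event 15 (EXEC): [IRQ0] PC=1: DEC 1 -> ACC=12 [depth=1]
Event 16 (EXEC): [IRQ0] PC=2: IRET -> resume MAIN at PC=0 (depth now 0) [depth=0]
Event 17 (EXEC): [MAIN] PC=0: INC 1 -> ACC=13 [depth=0]
Event 18 (EXEC): [MAIN] PC=1: INC 4 -> ACC=17 [depth=0]
Event 19 (EXEC): [MAIN] PC=2: DEC 2 -> ACC=15 [depth=0]
Event 20 (EXEC): [MAIN] PC=3: INC 3 -> ACC=18 [depth=0]
Event 21 (EXEC): [MAIN] PC=4: INC 2 -> ACC=20 [depth=0]
Event 22 (EXEC): [MAIN] PC=5: INC 5 -> ACC=25 [depth=0]
Event 23 (EXEC): [MAIN] PC=6: HALT [depth=0]
Max depth observed: 2

Answer: 2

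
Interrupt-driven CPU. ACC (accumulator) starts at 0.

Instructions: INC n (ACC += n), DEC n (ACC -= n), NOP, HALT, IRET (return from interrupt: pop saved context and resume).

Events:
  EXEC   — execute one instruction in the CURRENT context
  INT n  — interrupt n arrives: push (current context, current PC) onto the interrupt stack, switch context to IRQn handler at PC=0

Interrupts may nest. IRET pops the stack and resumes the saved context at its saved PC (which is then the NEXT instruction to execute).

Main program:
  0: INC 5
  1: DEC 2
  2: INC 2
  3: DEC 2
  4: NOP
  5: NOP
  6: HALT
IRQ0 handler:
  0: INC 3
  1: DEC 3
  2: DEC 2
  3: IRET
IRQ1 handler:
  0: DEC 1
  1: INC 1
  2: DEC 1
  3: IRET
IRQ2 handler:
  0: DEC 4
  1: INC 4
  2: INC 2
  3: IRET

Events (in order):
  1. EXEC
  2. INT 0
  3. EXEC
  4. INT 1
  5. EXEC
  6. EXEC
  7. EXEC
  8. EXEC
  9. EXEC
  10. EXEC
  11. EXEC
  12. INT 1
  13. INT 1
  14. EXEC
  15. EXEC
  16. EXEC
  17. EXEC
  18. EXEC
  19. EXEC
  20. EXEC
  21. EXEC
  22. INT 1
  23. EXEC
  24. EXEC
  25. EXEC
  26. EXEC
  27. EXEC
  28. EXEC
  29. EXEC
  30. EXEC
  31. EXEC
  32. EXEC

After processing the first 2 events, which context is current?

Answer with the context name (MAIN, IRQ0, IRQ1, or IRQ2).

Answer: IRQ0

Derivation:
Event 1 (EXEC): [MAIN] PC=0: INC 5 -> ACC=5
Event 2 (INT 0): INT 0 arrives: push (MAIN, PC=1), enter IRQ0 at PC=0 (depth now 1)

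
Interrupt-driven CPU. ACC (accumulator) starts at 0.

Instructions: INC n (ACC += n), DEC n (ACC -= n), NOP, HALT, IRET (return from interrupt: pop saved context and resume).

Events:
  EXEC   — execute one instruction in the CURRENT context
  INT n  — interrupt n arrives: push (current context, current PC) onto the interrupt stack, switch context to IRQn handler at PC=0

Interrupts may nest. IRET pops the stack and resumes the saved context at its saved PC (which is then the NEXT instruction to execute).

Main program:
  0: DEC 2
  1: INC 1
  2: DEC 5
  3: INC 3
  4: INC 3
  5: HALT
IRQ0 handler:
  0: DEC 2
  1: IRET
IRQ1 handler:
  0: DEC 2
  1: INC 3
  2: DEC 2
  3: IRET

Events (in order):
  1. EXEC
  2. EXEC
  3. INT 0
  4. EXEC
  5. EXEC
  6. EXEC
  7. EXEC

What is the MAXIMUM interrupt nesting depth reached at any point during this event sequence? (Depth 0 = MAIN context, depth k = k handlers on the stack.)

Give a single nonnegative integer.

Answer: 1

Derivation:
Event 1 (EXEC): [MAIN] PC=0: DEC 2 -> ACC=-2 [depth=0]
Event 2 (EXEC): [MAIN] PC=1: INC 1 -> ACC=-1 [depth=0]
Event 3 (INT 0): INT 0 arrives: push (MAIN, PC=2), enter IRQ0 at PC=0 (depth now 1) [depth=1]
Event 4 (EXEC): [IRQ0] PC=0: DEC 2 -> ACC=-3 [depth=1]
Event 5 (EXEC): [IRQ0] PC=1: IRET -> resume MAIN at PC=2 (depth now 0) [depth=0]
Event 6 (EXEC): [MAIN] PC=2: DEC 5 -> ACC=-8 [depth=0]
Event 7 (EXEC): [MAIN] PC=3: INC 3 -> ACC=-5 [depth=0]
Max depth observed: 1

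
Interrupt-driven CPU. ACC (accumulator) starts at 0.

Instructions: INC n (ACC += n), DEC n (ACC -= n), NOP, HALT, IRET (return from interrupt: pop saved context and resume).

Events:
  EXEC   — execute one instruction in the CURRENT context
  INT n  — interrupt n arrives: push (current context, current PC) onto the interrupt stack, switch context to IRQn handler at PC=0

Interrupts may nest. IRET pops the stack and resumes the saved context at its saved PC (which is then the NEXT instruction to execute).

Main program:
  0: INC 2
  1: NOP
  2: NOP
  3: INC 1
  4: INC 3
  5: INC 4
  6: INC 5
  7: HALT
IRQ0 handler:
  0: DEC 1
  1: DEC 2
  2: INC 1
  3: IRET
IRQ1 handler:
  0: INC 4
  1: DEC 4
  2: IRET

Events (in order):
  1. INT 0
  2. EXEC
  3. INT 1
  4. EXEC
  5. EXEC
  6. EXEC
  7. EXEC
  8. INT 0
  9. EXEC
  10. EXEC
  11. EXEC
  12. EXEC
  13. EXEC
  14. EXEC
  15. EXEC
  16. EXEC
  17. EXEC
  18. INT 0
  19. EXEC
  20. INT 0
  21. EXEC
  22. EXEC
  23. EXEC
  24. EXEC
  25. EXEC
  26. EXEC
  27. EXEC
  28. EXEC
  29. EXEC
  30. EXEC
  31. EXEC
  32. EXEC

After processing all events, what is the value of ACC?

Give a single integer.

Event 1 (INT 0): INT 0 arrives: push (MAIN, PC=0), enter IRQ0 at PC=0 (depth now 1)
Event 2 (EXEC): [IRQ0] PC=0: DEC 1 -> ACC=-1
Event 3 (INT 1): INT 1 arrives: push (IRQ0, PC=1), enter IRQ1 at PC=0 (depth now 2)
Event 4 (EXEC): [IRQ1] PC=0: INC 4 -> ACC=3
Event 5 (EXEC): [IRQ1] PC=1: DEC 4 -> ACC=-1
Event 6 (EXEC): [IRQ1] PC=2: IRET -> resume IRQ0 at PC=1 (depth now 1)
Event 7 (EXEC): [IRQ0] PC=1: DEC 2 -> ACC=-3
Event 8 (INT 0): INT 0 arrives: push (IRQ0, PC=2), enter IRQ0 at PC=0 (depth now 2)
Event 9 (EXEC): [IRQ0] PC=0: DEC 1 -> ACC=-4
Event 10 (EXEC): [IRQ0] PC=1: DEC 2 -> ACC=-6
Event 11 (EXEC): [IRQ0] PC=2: INC 1 -> ACC=-5
Event 12 (EXEC): [IRQ0] PC=3: IRET -> resume IRQ0 at PC=2 (depth now 1)
Event 13 (EXEC): [IRQ0] PC=2: INC 1 -> ACC=-4
Event 14 (EXEC): [IRQ0] PC=3: IRET -> resume MAIN at PC=0 (depth now 0)
Event 15 (EXEC): [MAIN] PC=0: INC 2 -> ACC=-2
Event 16 (EXEC): [MAIN] PC=1: NOP
Event 17 (EXEC): [MAIN] PC=2: NOP
Event 18 (INT 0): INT 0 arrives: push (MAIN, PC=3), enter IRQ0 at PC=0 (depth now 1)
Event 19 (EXEC): [IRQ0] PC=0: DEC 1 -> ACC=-3
Event 20 (INT 0): INT 0 arrives: push (IRQ0, PC=1), enter IRQ0 at PC=0 (depth now 2)
Event 21 (EXEC): [IRQ0] PC=0: DEC 1 -> ACC=-4
Event 22 (EXEC): [IRQ0] PC=1: DEC 2 -> ACC=-6
Event 23 (EXEC): [IRQ0] PC=2: INC 1 -> ACC=-5
Event 24 (EXEC): [IRQ0] PC=3: IRET -> resume IRQ0 at PC=1 (depth now 1)
Event 25 (EXEC): [IRQ0] PC=1: DEC 2 -> ACC=-7
Event 26 (EXEC): [IRQ0] PC=2: INC 1 -> ACC=-6
Event 27 (EXEC): [IRQ0] PC=3: IRET -> resume MAIN at PC=3 (depth now 0)
Event 28 (EXEC): [MAIN] PC=3: INC 1 -> ACC=-5
Event 29 (EXEC): [MAIN] PC=4: INC 3 -> ACC=-2
Event 30 (EXEC): [MAIN] PC=5: INC 4 -> ACC=2
Event 31 (EXEC): [MAIN] PC=6: INC 5 -> ACC=7
Event 32 (EXEC): [MAIN] PC=7: HALT

Answer: 7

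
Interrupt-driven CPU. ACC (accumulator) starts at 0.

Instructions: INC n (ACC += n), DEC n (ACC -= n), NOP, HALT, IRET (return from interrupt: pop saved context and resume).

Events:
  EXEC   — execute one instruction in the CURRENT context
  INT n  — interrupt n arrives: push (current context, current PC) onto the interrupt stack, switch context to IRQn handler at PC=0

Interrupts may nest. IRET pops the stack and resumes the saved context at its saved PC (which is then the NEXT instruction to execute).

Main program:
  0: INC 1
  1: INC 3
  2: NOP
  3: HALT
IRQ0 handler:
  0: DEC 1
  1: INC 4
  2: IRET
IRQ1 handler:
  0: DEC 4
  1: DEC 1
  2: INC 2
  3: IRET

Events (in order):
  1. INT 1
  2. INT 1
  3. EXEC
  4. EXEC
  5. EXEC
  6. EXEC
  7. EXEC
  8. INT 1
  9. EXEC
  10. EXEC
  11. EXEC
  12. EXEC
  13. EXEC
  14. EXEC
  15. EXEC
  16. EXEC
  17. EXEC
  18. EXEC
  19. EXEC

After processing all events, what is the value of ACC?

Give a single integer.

Answer: -5

Derivation:
Event 1 (INT 1): INT 1 arrives: push (MAIN, PC=0), enter IRQ1 at PC=0 (depth now 1)
Event 2 (INT 1): INT 1 arrives: push (IRQ1, PC=0), enter IRQ1 at PC=0 (depth now 2)
Event 3 (EXEC): [IRQ1] PC=0: DEC 4 -> ACC=-4
Event 4 (EXEC): [IRQ1] PC=1: DEC 1 -> ACC=-5
Event 5 (EXEC): [IRQ1] PC=2: INC 2 -> ACC=-3
Event 6 (EXEC): [IRQ1] PC=3: IRET -> resume IRQ1 at PC=0 (depth now 1)
Event 7 (EXEC): [IRQ1] PC=0: DEC 4 -> ACC=-7
Event 8 (INT 1): INT 1 arrives: push (IRQ1, PC=1), enter IRQ1 at PC=0 (depth now 2)
Event 9 (EXEC): [IRQ1] PC=0: DEC 4 -> ACC=-11
Event 10 (EXEC): [IRQ1] PC=1: DEC 1 -> ACC=-12
Event 11 (EXEC): [IRQ1] PC=2: INC 2 -> ACC=-10
Event 12 (EXEC): [IRQ1] PC=3: IRET -> resume IRQ1 at PC=1 (depth now 1)
Event 13 (EXEC): [IRQ1] PC=1: DEC 1 -> ACC=-11
Event 14 (EXEC): [IRQ1] PC=2: INC 2 -> ACC=-9
Event 15 (EXEC): [IRQ1] PC=3: IRET -> resume MAIN at PC=0 (depth now 0)
Event 16 (EXEC): [MAIN] PC=0: INC 1 -> ACC=-8
Event 17 (EXEC): [MAIN] PC=1: INC 3 -> ACC=-5
Event 18 (EXEC): [MAIN] PC=2: NOP
Event 19 (EXEC): [MAIN] PC=3: HALT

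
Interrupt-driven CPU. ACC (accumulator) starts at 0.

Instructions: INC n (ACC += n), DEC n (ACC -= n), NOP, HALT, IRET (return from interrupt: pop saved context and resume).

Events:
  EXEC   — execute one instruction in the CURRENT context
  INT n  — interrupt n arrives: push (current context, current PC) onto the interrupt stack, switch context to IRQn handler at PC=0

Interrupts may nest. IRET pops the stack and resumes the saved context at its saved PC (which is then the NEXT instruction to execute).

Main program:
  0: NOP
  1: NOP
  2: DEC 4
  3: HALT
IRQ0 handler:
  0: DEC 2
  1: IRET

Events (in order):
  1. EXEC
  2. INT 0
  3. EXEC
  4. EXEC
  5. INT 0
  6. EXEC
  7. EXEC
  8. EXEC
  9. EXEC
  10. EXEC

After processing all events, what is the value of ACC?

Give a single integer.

Event 1 (EXEC): [MAIN] PC=0: NOP
Event 2 (INT 0): INT 0 arrives: push (MAIN, PC=1), enter IRQ0 at PC=0 (depth now 1)
Event 3 (EXEC): [IRQ0] PC=0: DEC 2 -> ACC=-2
Event 4 (EXEC): [IRQ0] PC=1: IRET -> resume MAIN at PC=1 (depth now 0)
Event 5 (INT 0): INT 0 arrives: push (MAIN, PC=1), enter IRQ0 at PC=0 (depth now 1)
Event 6 (EXEC): [IRQ0] PC=0: DEC 2 -> ACC=-4
Event 7 (EXEC): [IRQ0] PC=1: IRET -> resume MAIN at PC=1 (depth now 0)
Event 8 (EXEC): [MAIN] PC=1: NOP
Event 9 (EXEC): [MAIN] PC=2: DEC 4 -> ACC=-8
Event 10 (EXEC): [MAIN] PC=3: HALT

Answer: -8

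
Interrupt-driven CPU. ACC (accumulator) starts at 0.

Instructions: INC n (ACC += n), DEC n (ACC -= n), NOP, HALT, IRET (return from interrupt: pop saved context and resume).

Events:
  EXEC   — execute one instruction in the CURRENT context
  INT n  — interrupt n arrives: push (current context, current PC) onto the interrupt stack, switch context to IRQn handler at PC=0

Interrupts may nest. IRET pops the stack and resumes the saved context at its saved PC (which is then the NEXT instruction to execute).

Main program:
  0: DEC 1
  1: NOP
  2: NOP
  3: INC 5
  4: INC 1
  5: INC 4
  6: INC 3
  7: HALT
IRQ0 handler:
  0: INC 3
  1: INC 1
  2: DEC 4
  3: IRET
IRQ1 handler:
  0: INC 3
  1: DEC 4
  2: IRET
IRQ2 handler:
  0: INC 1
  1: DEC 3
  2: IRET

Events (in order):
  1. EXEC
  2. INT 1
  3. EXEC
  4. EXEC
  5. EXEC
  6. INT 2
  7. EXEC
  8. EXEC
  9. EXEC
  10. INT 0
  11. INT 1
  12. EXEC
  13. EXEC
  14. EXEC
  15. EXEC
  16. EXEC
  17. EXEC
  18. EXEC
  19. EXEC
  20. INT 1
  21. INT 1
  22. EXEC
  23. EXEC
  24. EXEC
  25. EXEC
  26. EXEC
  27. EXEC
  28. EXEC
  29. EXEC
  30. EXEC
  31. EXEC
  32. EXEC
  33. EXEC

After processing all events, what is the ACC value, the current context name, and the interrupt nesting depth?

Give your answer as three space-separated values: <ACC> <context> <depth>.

Answer: 6 MAIN 0

Derivation:
Event 1 (EXEC): [MAIN] PC=0: DEC 1 -> ACC=-1
Event 2 (INT 1): INT 1 arrives: push (MAIN, PC=1), enter IRQ1 at PC=0 (depth now 1)
Event 3 (EXEC): [IRQ1] PC=0: INC 3 -> ACC=2
Event 4 (EXEC): [IRQ1] PC=1: DEC 4 -> ACC=-2
Event 5 (EXEC): [IRQ1] PC=2: IRET -> resume MAIN at PC=1 (depth now 0)
Event 6 (INT 2): INT 2 arrives: push (MAIN, PC=1), enter IRQ2 at PC=0 (depth now 1)
Event 7 (EXEC): [IRQ2] PC=0: INC 1 -> ACC=-1
Event 8 (EXEC): [IRQ2] PC=1: DEC 3 -> ACC=-4
Event 9 (EXEC): [IRQ2] PC=2: IRET -> resume MAIN at PC=1 (depth now 0)
Event 10 (INT 0): INT 0 arrives: push (MAIN, PC=1), enter IRQ0 at PC=0 (depth now 1)
Event 11 (INT 1): INT 1 arrives: push (IRQ0, PC=0), enter IRQ1 at PC=0 (depth now 2)
Event 12 (EXEC): [IRQ1] PC=0: INC 3 -> ACC=-1
Event 13 (EXEC): [IRQ1] PC=1: DEC 4 -> ACC=-5
Event 14 (EXEC): [IRQ1] PC=2: IRET -> resume IRQ0 at PC=0 (depth now 1)
Event 15 (EXEC): [IRQ0] PC=0: INC 3 -> ACC=-2
Event 16 (EXEC): [IRQ0] PC=1: INC 1 -> ACC=-1
Event 17 (EXEC): [IRQ0] PC=2: DEC 4 -> ACC=-5
Event 18 (EXEC): [IRQ0] PC=3: IRET -> resume MAIN at PC=1 (depth now 0)
Event 19 (EXEC): [MAIN] PC=1: NOP
Event 20 (INT 1): INT 1 arrives: push (MAIN, PC=2), enter IRQ1 at PC=0 (depth now 1)
Event 21 (INT 1): INT 1 arrives: push (IRQ1, PC=0), enter IRQ1 at PC=0 (depth now 2)
Event 22 (EXEC): [IRQ1] PC=0: INC 3 -> ACC=-2
Event 23 (EXEC): [IRQ1] PC=1: DEC 4 -> ACC=-6
Event 24 (EXEC): [IRQ1] PC=2: IRET -> resume IRQ1 at PC=0 (depth now 1)
Event 25 (EXEC): [IRQ1] PC=0: INC 3 -> ACC=-3
Event 26 (EXEC): [IRQ1] PC=1: DEC 4 -> ACC=-7
Event 27 (EXEC): [IRQ1] PC=2: IRET -> resume MAIN at PC=2 (depth now 0)
Event 28 (EXEC): [MAIN] PC=2: NOP
Event 29 (EXEC): [MAIN] PC=3: INC 5 -> ACC=-2
Event 30 (EXEC): [MAIN] PC=4: INC 1 -> ACC=-1
Event 31 (EXEC): [MAIN] PC=5: INC 4 -> ACC=3
Event 32 (EXEC): [MAIN] PC=6: INC 3 -> ACC=6
Event 33 (EXEC): [MAIN] PC=7: HALT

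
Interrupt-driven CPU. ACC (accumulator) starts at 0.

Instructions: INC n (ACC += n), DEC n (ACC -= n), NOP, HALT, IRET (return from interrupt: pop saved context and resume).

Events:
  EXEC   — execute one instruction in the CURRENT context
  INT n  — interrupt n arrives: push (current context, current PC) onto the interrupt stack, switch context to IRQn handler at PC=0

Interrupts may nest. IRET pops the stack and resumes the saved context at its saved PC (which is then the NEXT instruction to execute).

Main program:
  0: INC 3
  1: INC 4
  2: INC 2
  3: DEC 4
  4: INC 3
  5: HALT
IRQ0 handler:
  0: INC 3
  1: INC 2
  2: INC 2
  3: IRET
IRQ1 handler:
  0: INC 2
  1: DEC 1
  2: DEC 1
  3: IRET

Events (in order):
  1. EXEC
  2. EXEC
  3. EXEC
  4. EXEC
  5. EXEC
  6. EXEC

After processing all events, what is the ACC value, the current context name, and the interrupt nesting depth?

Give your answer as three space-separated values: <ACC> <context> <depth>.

Answer: 8 MAIN 0

Derivation:
Event 1 (EXEC): [MAIN] PC=0: INC 3 -> ACC=3
Event 2 (EXEC): [MAIN] PC=1: INC 4 -> ACC=7
Event 3 (EXEC): [MAIN] PC=2: INC 2 -> ACC=9
Event 4 (EXEC): [MAIN] PC=3: DEC 4 -> ACC=5
Event 5 (EXEC): [MAIN] PC=4: INC 3 -> ACC=8
Event 6 (EXEC): [MAIN] PC=5: HALT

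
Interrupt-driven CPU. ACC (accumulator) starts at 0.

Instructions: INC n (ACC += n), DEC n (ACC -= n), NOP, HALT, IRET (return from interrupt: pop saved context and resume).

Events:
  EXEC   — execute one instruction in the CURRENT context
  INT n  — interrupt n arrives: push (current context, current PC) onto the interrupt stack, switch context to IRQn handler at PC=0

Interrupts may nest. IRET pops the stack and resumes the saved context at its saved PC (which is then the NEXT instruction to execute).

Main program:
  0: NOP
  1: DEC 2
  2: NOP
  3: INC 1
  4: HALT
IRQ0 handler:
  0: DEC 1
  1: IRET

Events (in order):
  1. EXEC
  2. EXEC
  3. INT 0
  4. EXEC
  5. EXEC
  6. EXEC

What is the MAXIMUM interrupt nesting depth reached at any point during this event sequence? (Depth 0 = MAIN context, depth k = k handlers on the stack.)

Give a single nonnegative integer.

Event 1 (EXEC): [MAIN] PC=0: NOP [depth=0]
Event 2 (EXEC): [MAIN] PC=1: DEC 2 -> ACC=-2 [depth=0]
Event 3 (INT 0): INT 0 arrives: push (MAIN, PC=2), enter IRQ0 at PC=0 (depth now 1) [depth=1]
Event 4 (EXEC): [IRQ0] PC=0: DEC 1 -> ACC=-3 [depth=1]
Event 5 (EXEC): [IRQ0] PC=1: IRET -> resume MAIN at PC=2 (depth now 0) [depth=0]
Event 6 (EXEC): [MAIN] PC=2: NOP [depth=0]
Max depth observed: 1

Answer: 1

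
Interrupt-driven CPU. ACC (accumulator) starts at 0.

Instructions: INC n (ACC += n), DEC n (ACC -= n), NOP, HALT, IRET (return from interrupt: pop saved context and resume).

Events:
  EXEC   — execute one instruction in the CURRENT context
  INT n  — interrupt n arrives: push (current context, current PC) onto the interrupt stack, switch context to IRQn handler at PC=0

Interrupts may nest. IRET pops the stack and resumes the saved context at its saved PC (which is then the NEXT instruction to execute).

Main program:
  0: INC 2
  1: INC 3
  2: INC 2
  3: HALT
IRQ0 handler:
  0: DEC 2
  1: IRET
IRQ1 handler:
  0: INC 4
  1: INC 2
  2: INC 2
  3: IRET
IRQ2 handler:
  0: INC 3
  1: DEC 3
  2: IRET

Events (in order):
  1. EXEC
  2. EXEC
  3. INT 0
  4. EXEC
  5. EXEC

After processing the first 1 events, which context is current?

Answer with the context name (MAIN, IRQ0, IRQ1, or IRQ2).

Answer: MAIN

Derivation:
Event 1 (EXEC): [MAIN] PC=0: INC 2 -> ACC=2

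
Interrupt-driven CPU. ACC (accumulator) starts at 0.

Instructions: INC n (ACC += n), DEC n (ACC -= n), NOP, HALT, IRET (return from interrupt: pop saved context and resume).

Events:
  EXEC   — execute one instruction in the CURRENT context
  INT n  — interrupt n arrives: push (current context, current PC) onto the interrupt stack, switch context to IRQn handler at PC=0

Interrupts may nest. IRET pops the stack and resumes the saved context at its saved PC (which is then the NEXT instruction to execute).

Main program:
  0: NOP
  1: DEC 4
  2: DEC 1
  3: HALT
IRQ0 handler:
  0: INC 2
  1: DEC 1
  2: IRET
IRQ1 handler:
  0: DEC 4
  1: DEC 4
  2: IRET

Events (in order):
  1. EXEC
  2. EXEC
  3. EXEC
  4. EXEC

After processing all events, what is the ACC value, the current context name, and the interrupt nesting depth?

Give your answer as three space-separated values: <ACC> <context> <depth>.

Answer: -5 MAIN 0

Derivation:
Event 1 (EXEC): [MAIN] PC=0: NOP
Event 2 (EXEC): [MAIN] PC=1: DEC 4 -> ACC=-4
Event 3 (EXEC): [MAIN] PC=2: DEC 1 -> ACC=-5
Event 4 (EXEC): [MAIN] PC=3: HALT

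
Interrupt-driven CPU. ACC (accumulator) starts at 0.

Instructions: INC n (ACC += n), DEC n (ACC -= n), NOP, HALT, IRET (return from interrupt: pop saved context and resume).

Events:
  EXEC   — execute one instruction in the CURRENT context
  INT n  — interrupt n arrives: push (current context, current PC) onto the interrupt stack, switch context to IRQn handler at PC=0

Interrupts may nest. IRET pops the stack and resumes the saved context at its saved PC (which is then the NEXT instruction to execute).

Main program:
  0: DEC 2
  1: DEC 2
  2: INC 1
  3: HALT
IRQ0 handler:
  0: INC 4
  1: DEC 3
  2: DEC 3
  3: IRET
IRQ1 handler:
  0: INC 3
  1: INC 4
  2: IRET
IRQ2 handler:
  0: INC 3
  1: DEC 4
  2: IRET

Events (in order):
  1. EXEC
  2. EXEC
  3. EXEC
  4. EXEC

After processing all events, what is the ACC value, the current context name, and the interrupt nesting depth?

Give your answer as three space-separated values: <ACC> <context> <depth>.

Answer: -3 MAIN 0

Derivation:
Event 1 (EXEC): [MAIN] PC=0: DEC 2 -> ACC=-2
Event 2 (EXEC): [MAIN] PC=1: DEC 2 -> ACC=-4
Event 3 (EXEC): [MAIN] PC=2: INC 1 -> ACC=-3
Event 4 (EXEC): [MAIN] PC=3: HALT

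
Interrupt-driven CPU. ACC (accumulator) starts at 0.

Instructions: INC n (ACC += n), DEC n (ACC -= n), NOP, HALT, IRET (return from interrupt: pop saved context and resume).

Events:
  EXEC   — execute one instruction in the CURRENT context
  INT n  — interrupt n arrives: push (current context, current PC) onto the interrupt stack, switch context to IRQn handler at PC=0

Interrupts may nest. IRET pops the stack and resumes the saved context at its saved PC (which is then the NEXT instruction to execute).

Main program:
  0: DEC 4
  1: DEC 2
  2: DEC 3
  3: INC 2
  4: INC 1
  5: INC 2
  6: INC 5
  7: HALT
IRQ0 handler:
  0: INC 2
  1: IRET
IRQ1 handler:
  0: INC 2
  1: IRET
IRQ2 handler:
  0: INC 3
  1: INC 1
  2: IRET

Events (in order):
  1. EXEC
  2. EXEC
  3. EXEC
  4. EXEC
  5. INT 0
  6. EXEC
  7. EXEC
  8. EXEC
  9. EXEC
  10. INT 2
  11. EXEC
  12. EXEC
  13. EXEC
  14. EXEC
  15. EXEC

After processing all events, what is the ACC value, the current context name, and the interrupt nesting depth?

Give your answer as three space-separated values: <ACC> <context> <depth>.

Answer: 7 MAIN 0

Derivation:
Event 1 (EXEC): [MAIN] PC=0: DEC 4 -> ACC=-4
Event 2 (EXEC): [MAIN] PC=1: DEC 2 -> ACC=-6
Event 3 (EXEC): [MAIN] PC=2: DEC 3 -> ACC=-9
Event 4 (EXEC): [MAIN] PC=3: INC 2 -> ACC=-7
Event 5 (INT 0): INT 0 arrives: push (MAIN, PC=4), enter IRQ0 at PC=0 (depth now 1)
Event 6 (EXEC): [IRQ0] PC=0: INC 2 -> ACC=-5
Event 7 (EXEC): [IRQ0] PC=1: IRET -> resume MAIN at PC=4 (depth now 0)
Event 8 (EXEC): [MAIN] PC=4: INC 1 -> ACC=-4
Event 9 (EXEC): [MAIN] PC=5: INC 2 -> ACC=-2
Event 10 (INT 2): INT 2 arrives: push (MAIN, PC=6), enter IRQ2 at PC=0 (depth now 1)
Event 11 (EXEC): [IRQ2] PC=0: INC 3 -> ACC=1
Event 12 (EXEC): [IRQ2] PC=1: INC 1 -> ACC=2
Event 13 (EXEC): [IRQ2] PC=2: IRET -> resume MAIN at PC=6 (depth now 0)
Event 14 (EXEC): [MAIN] PC=6: INC 5 -> ACC=7
Event 15 (EXEC): [MAIN] PC=7: HALT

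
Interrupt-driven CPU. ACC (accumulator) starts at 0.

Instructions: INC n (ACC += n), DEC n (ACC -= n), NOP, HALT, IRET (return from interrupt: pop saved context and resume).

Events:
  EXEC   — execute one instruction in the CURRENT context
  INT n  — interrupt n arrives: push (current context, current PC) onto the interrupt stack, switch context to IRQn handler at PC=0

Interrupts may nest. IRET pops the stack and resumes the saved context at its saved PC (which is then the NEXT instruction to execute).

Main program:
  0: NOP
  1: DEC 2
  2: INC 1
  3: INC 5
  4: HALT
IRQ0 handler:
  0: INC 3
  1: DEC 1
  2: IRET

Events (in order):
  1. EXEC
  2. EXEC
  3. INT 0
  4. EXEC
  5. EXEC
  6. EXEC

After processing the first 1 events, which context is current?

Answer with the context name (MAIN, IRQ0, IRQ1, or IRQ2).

Event 1 (EXEC): [MAIN] PC=0: NOP

Answer: MAIN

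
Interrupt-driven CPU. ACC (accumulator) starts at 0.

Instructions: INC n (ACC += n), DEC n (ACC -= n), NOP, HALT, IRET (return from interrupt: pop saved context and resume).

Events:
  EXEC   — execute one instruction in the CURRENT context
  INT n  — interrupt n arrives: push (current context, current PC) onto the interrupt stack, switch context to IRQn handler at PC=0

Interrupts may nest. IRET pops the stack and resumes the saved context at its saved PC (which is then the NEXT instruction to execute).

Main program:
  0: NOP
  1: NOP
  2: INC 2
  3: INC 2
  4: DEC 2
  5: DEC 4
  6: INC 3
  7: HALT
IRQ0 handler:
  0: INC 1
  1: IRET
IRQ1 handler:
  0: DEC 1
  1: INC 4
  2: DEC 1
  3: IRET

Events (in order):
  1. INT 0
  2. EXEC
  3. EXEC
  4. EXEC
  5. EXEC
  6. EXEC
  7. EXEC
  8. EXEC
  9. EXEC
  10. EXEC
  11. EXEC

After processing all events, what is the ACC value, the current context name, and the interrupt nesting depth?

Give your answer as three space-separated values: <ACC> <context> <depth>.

Event 1 (INT 0): INT 0 arrives: push (MAIN, PC=0), enter IRQ0 at PC=0 (depth now 1)
Event 2 (EXEC): [IRQ0] PC=0: INC 1 -> ACC=1
Event 3 (EXEC): [IRQ0] PC=1: IRET -> resume MAIN at PC=0 (depth now 0)
Event 4 (EXEC): [MAIN] PC=0: NOP
Event 5 (EXEC): [MAIN] PC=1: NOP
Event 6 (EXEC): [MAIN] PC=2: INC 2 -> ACC=3
Event 7 (EXEC): [MAIN] PC=3: INC 2 -> ACC=5
Event 8 (EXEC): [MAIN] PC=4: DEC 2 -> ACC=3
Event 9 (EXEC): [MAIN] PC=5: DEC 4 -> ACC=-1
Event 10 (EXEC): [MAIN] PC=6: INC 3 -> ACC=2
Event 11 (EXEC): [MAIN] PC=7: HALT

Answer: 2 MAIN 0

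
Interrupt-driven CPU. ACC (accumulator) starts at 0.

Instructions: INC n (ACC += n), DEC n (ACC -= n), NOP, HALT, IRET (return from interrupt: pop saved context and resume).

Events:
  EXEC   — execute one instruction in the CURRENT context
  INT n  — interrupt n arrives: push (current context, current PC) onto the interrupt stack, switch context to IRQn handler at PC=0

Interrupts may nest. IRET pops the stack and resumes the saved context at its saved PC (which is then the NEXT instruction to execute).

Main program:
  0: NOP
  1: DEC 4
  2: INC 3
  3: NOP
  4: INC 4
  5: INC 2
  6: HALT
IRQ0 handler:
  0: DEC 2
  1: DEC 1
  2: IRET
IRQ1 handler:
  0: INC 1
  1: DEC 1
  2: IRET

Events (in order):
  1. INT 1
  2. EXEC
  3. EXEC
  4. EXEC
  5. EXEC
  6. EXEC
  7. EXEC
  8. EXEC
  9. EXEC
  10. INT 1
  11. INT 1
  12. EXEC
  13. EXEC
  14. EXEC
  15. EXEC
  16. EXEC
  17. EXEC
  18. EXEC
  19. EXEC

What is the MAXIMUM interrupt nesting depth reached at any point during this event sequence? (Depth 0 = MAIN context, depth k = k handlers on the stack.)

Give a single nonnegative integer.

Answer: 2

Derivation:
Event 1 (INT 1): INT 1 arrives: push (MAIN, PC=0), enter IRQ1 at PC=0 (depth now 1) [depth=1]
Event 2 (EXEC): [IRQ1] PC=0: INC 1 -> ACC=1 [depth=1]
Event 3 (EXEC): [IRQ1] PC=1: DEC 1 -> ACC=0 [depth=1]
Event 4 (EXEC): [IRQ1] PC=2: IRET -> resume MAIN at PC=0 (depth now 0) [depth=0]
Event 5 (EXEC): [MAIN] PC=0: NOP [depth=0]
Event 6 (EXEC): [MAIN] PC=1: DEC 4 -> ACC=-4 [depth=0]
Event 7 (EXEC): [MAIN] PC=2: INC 3 -> ACC=-1 [depth=0]
Event 8 (EXEC): [MAIN] PC=3: NOP [depth=0]
Event 9 (EXEC): [MAIN] PC=4: INC 4 -> ACC=3 [depth=0]
Event 10 (INT 1): INT 1 arrives: push (MAIN, PC=5), enter IRQ1 at PC=0 (depth now 1) [depth=1]
Event 11 (INT 1): INT 1 arrives: push (IRQ1, PC=0), enter IRQ1 at PC=0 (depth now 2) [depth=2]
Event 12 (EXEC): [IRQ1] PC=0: INC 1 -> ACC=4 [depth=2]
Event 13 (EXEC): [IRQ1] PC=1: DEC 1 -> ACC=3 [depth=2]
Event 14 (EXEC): [IRQ1] PC=2: IRET -> resume IRQ1 at PC=0 (depth now 1) [depth=1]
Event 15 (EXEC): [IRQ1] PC=0: INC 1 -> ACC=4 [depth=1]
Event 16 (EXEC): [IRQ1] PC=1: DEC 1 -> ACC=3 [depth=1]
Event 17 (EXEC): [IRQ1] PC=2: IRET -> resume MAIN at PC=5 (depth now 0) [depth=0]
Event 18 (EXEC): [MAIN] PC=5: INC 2 -> ACC=5 [depth=0]
Event 19 (EXEC): [MAIN] PC=6: HALT [depth=0]
Max depth observed: 2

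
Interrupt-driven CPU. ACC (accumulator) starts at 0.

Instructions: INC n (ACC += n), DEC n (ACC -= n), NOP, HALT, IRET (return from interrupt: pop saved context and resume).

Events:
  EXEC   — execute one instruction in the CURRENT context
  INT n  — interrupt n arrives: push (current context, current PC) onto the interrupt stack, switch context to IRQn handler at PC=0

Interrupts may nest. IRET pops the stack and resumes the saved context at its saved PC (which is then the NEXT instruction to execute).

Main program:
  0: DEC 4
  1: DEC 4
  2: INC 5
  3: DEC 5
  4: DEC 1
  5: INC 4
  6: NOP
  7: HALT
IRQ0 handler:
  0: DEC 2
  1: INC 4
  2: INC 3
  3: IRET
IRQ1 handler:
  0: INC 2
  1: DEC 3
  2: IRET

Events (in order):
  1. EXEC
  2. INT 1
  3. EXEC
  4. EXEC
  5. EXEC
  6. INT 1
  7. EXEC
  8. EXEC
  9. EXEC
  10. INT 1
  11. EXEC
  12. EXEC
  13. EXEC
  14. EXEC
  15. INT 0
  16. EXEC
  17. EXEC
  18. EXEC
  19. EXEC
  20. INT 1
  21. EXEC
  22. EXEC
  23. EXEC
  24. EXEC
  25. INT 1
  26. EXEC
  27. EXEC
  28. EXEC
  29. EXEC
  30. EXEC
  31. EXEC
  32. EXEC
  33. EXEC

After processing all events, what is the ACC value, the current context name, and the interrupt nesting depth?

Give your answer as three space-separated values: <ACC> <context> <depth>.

Event 1 (EXEC): [MAIN] PC=0: DEC 4 -> ACC=-4
Event 2 (INT 1): INT 1 arrives: push (MAIN, PC=1), enter IRQ1 at PC=0 (depth now 1)
Event 3 (EXEC): [IRQ1] PC=0: INC 2 -> ACC=-2
Event 4 (EXEC): [IRQ1] PC=1: DEC 3 -> ACC=-5
Event 5 (EXEC): [IRQ1] PC=2: IRET -> resume MAIN at PC=1 (depth now 0)
Event 6 (INT 1): INT 1 arrives: push (MAIN, PC=1), enter IRQ1 at PC=0 (depth now 1)
Event 7 (EXEC): [IRQ1] PC=0: INC 2 -> ACC=-3
Event 8 (EXEC): [IRQ1] PC=1: DEC 3 -> ACC=-6
Event 9 (EXEC): [IRQ1] PC=2: IRET -> resume MAIN at PC=1 (depth now 0)
Event 10 (INT 1): INT 1 arrives: push (MAIN, PC=1), enter IRQ1 at PC=0 (depth now 1)
Event 11 (EXEC): [IRQ1] PC=0: INC 2 -> ACC=-4
Event 12 (EXEC): [IRQ1] PC=1: DEC 3 -> ACC=-7
Event 13 (EXEC): [IRQ1] PC=2: IRET -> resume MAIN at PC=1 (depth now 0)
Event 14 (EXEC): [MAIN] PC=1: DEC 4 -> ACC=-11
Event 15 (INT 0): INT 0 arrives: push (MAIN, PC=2), enter IRQ0 at PC=0 (depth now 1)
Event 16 (EXEC): [IRQ0] PC=0: DEC 2 -> ACC=-13
Event 17 (EXEC): [IRQ0] PC=1: INC 4 -> ACC=-9
Event 18 (EXEC): [IRQ0] PC=2: INC 3 -> ACC=-6
Event 19 (EXEC): [IRQ0] PC=3: IRET -> resume MAIN at PC=2 (depth now 0)
Event 20 (INT 1): INT 1 arrives: push (MAIN, PC=2), enter IRQ1 at PC=0 (depth now 1)
Event 21 (EXEC): [IRQ1] PC=0: INC 2 -> ACC=-4
Event 22 (EXEC): [IRQ1] PC=1: DEC 3 -> ACC=-7
Event 23 (EXEC): [IRQ1] PC=2: IRET -> resume MAIN at PC=2 (depth now 0)
Event 24 (EXEC): [MAIN] PC=2: INC 5 -> ACC=-2
Event 25 (INT 1): INT 1 arrives: push (MAIN, PC=3), enter IRQ1 at PC=0 (depth now 1)
Event 26 (EXEC): [IRQ1] PC=0: INC 2 -> ACC=0
Event 27 (EXEC): [IRQ1] PC=1: DEC 3 -> ACC=-3
Event 28 (EXEC): [IRQ1] PC=2: IRET -> resume MAIN at PC=3 (depth now 0)
Event 29 (EXEC): [MAIN] PC=3: DEC 5 -> ACC=-8
Event 30 (EXEC): [MAIN] PC=4: DEC 1 -> ACC=-9
Event 31 (EXEC): [MAIN] PC=5: INC 4 -> ACC=-5
Event 32 (EXEC): [MAIN] PC=6: NOP
Event 33 (EXEC): [MAIN] PC=7: HALT

Answer: -5 MAIN 0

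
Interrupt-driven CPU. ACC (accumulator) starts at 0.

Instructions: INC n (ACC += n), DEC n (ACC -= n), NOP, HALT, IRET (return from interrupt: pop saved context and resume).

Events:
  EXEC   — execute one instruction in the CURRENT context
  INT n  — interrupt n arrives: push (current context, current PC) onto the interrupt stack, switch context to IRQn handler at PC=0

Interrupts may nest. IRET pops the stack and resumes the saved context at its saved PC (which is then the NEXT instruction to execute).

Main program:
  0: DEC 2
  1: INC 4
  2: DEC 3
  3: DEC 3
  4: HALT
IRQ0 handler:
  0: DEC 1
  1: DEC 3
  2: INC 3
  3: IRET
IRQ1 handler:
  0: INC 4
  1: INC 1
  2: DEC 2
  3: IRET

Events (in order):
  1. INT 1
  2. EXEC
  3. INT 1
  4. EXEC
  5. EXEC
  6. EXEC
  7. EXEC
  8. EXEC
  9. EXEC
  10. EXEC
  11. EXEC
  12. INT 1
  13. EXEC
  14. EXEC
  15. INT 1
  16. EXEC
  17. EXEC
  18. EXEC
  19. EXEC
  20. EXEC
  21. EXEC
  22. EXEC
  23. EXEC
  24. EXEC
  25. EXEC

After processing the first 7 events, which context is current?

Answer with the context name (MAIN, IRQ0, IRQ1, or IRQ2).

Event 1 (INT 1): INT 1 arrives: push (MAIN, PC=0), enter IRQ1 at PC=0 (depth now 1)
Event 2 (EXEC): [IRQ1] PC=0: INC 4 -> ACC=4
Event 3 (INT 1): INT 1 arrives: push (IRQ1, PC=1), enter IRQ1 at PC=0 (depth now 2)
Event 4 (EXEC): [IRQ1] PC=0: INC 4 -> ACC=8
Event 5 (EXEC): [IRQ1] PC=1: INC 1 -> ACC=9
Event 6 (EXEC): [IRQ1] PC=2: DEC 2 -> ACC=7
Event 7 (EXEC): [IRQ1] PC=3: IRET -> resume IRQ1 at PC=1 (depth now 1)

Answer: IRQ1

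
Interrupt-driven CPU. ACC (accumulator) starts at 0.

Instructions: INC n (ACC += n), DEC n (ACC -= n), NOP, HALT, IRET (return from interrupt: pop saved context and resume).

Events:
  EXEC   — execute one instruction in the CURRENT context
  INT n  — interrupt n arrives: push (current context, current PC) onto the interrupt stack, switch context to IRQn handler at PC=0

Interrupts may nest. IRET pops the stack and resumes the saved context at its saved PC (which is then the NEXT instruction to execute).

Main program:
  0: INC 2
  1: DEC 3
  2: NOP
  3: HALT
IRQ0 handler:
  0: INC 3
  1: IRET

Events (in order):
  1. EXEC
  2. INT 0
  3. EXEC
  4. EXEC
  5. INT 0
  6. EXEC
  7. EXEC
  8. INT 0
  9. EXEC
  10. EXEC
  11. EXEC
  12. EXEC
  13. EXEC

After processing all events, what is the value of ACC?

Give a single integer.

Answer: 8

Derivation:
Event 1 (EXEC): [MAIN] PC=0: INC 2 -> ACC=2
Event 2 (INT 0): INT 0 arrives: push (MAIN, PC=1), enter IRQ0 at PC=0 (depth now 1)
Event 3 (EXEC): [IRQ0] PC=0: INC 3 -> ACC=5
Event 4 (EXEC): [IRQ0] PC=1: IRET -> resume MAIN at PC=1 (depth now 0)
Event 5 (INT 0): INT 0 arrives: push (MAIN, PC=1), enter IRQ0 at PC=0 (depth now 1)
Event 6 (EXEC): [IRQ0] PC=0: INC 3 -> ACC=8
Event 7 (EXEC): [IRQ0] PC=1: IRET -> resume MAIN at PC=1 (depth now 0)
Event 8 (INT 0): INT 0 arrives: push (MAIN, PC=1), enter IRQ0 at PC=0 (depth now 1)
Event 9 (EXEC): [IRQ0] PC=0: INC 3 -> ACC=11
Event 10 (EXEC): [IRQ0] PC=1: IRET -> resume MAIN at PC=1 (depth now 0)
Event 11 (EXEC): [MAIN] PC=1: DEC 3 -> ACC=8
Event 12 (EXEC): [MAIN] PC=2: NOP
Event 13 (EXEC): [MAIN] PC=3: HALT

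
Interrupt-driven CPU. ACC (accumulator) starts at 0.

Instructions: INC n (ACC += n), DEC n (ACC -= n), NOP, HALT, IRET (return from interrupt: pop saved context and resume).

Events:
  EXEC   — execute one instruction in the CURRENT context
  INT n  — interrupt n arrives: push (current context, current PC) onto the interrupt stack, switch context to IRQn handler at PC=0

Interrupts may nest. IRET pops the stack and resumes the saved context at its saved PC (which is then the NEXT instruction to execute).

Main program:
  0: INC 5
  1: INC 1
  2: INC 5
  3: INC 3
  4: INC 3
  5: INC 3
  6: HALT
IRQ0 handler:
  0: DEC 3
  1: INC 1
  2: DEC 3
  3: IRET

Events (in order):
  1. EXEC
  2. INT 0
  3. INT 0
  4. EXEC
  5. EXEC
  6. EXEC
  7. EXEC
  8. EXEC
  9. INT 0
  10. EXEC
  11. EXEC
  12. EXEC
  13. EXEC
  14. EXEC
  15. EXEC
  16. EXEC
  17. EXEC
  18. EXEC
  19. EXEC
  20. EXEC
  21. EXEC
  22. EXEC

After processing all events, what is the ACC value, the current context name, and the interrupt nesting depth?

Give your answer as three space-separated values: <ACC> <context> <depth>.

Event 1 (EXEC): [MAIN] PC=0: INC 5 -> ACC=5
Event 2 (INT 0): INT 0 arrives: push (MAIN, PC=1), enter IRQ0 at PC=0 (depth now 1)
Event 3 (INT 0): INT 0 arrives: push (IRQ0, PC=0), enter IRQ0 at PC=0 (depth now 2)
Event 4 (EXEC): [IRQ0] PC=0: DEC 3 -> ACC=2
Event 5 (EXEC): [IRQ0] PC=1: INC 1 -> ACC=3
Event 6 (EXEC): [IRQ0] PC=2: DEC 3 -> ACC=0
Event 7 (EXEC): [IRQ0] PC=3: IRET -> resume IRQ0 at PC=0 (depth now 1)
Event 8 (EXEC): [IRQ0] PC=0: DEC 3 -> ACC=-3
Event 9 (INT 0): INT 0 arrives: push (IRQ0, PC=1), enter IRQ0 at PC=0 (depth now 2)
Event 10 (EXEC): [IRQ0] PC=0: DEC 3 -> ACC=-6
Event 11 (EXEC): [IRQ0] PC=1: INC 1 -> ACC=-5
Event 12 (EXEC): [IRQ0] PC=2: DEC 3 -> ACC=-8
Event 13 (EXEC): [IRQ0] PC=3: IRET -> resume IRQ0 at PC=1 (depth now 1)
Event 14 (EXEC): [IRQ0] PC=1: INC 1 -> ACC=-7
Event 15 (EXEC): [IRQ0] PC=2: DEC 3 -> ACC=-10
Event 16 (EXEC): [IRQ0] PC=3: IRET -> resume MAIN at PC=1 (depth now 0)
Event 17 (EXEC): [MAIN] PC=1: INC 1 -> ACC=-9
Event 18 (EXEC): [MAIN] PC=2: INC 5 -> ACC=-4
Event 19 (EXEC): [MAIN] PC=3: INC 3 -> ACC=-1
Event 20 (EXEC): [MAIN] PC=4: INC 3 -> ACC=2
Event 21 (EXEC): [MAIN] PC=5: INC 3 -> ACC=5
Event 22 (EXEC): [MAIN] PC=6: HALT

Answer: 5 MAIN 0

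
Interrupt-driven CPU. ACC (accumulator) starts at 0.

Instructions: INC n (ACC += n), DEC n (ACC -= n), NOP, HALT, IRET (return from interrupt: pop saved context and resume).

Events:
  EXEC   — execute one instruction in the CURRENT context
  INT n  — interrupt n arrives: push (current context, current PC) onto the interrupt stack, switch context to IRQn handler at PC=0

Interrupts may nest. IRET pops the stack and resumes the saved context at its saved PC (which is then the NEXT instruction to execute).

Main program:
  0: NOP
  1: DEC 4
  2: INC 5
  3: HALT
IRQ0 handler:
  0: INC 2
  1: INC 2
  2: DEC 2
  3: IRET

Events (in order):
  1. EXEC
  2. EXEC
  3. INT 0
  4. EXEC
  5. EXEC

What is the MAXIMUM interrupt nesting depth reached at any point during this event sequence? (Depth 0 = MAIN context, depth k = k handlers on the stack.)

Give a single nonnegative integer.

Answer: 1

Derivation:
Event 1 (EXEC): [MAIN] PC=0: NOP [depth=0]
Event 2 (EXEC): [MAIN] PC=1: DEC 4 -> ACC=-4 [depth=0]
Event 3 (INT 0): INT 0 arrives: push (MAIN, PC=2), enter IRQ0 at PC=0 (depth now 1) [depth=1]
Event 4 (EXEC): [IRQ0] PC=0: INC 2 -> ACC=-2 [depth=1]
Event 5 (EXEC): [IRQ0] PC=1: INC 2 -> ACC=0 [depth=1]
Max depth observed: 1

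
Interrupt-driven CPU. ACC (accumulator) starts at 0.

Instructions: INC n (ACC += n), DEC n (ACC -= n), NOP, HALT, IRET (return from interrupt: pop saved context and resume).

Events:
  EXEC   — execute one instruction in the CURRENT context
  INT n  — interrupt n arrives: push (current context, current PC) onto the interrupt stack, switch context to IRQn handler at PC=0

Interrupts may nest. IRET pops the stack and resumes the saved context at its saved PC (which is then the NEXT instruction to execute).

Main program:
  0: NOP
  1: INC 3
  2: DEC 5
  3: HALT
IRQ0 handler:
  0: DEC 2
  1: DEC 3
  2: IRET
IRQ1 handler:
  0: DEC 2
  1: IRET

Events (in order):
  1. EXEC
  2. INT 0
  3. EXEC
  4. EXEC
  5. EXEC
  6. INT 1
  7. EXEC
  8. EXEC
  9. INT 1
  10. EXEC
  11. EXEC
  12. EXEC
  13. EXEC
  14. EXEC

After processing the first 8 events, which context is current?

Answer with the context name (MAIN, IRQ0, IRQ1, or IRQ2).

Event 1 (EXEC): [MAIN] PC=0: NOP
Event 2 (INT 0): INT 0 arrives: push (MAIN, PC=1), enter IRQ0 at PC=0 (depth now 1)
Event 3 (EXEC): [IRQ0] PC=0: DEC 2 -> ACC=-2
Event 4 (EXEC): [IRQ0] PC=1: DEC 3 -> ACC=-5
Event 5 (EXEC): [IRQ0] PC=2: IRET -> resume MAIN at PC=1 (depth now 0)
Event 6 (INT 1): INT 1 arrives: push (MAIN, PC=1), enter IRQ1 at PC=0 (depth now 1)
Event 7 (EXEC): [IRQ1] PC=0: DEC 2 -> ACC=-7
Event 8 (EXEC): [IRQ1] PC=1: IRET -> resume MAIN at PC=1 (depth now 0)

Answer: MAIN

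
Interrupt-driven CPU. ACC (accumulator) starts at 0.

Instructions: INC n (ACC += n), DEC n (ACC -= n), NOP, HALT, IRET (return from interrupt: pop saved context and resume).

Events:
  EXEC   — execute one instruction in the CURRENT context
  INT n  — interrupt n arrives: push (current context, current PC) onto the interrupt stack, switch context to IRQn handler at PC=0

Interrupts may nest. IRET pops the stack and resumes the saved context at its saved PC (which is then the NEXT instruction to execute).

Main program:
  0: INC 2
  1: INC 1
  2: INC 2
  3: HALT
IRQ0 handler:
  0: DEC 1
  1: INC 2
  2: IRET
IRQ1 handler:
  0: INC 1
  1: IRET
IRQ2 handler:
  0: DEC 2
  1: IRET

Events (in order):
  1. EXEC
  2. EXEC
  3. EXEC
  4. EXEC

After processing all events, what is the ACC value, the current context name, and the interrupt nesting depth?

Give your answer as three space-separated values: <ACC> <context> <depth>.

Event 1 (EXEC): [MAIN] PC=0: INC 2 -> ACC=2
Event 2 (EXEC): [MAIN] PC=1: INC 1 -> ACC=3
Event 3 (EXEC): [MAIN] PC=2: INC 2 -> ACC=5
Event 4 (EXEC): [MAIN] PC=3: HALT

Answer: 5 MAIN 0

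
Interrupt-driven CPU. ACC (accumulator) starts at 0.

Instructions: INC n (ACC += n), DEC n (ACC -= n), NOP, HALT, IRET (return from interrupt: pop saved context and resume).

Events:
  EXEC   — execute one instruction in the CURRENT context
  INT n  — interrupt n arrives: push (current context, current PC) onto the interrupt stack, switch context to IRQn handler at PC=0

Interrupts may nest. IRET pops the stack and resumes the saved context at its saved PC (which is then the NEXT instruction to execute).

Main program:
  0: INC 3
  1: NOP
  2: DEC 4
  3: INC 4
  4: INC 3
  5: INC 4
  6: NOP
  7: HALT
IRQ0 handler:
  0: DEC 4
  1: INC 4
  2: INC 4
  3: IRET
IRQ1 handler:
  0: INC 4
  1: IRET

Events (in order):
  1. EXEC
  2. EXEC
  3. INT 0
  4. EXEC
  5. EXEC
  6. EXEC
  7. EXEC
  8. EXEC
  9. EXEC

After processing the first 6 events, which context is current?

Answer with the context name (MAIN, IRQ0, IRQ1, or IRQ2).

Event 1 (EXEC): [MAIN] PC=0: INC 3 -> ACC=3
Event 2 (EXEC): [MAIN] PC=1: NOP
Event 3 (INT 0): INT 0 arrives: push (MAIN, PC=2), enter IRQ0 at PC=0 (depth now 1)
Event 4 (EXEC): [IRQ0] PC=0: DEC 4 -> ACC=-1
Event 5 (EXEC): [IRQ0] PC=1: INC 4 -> ACC=3
Event 6 (EXEC): [IRQ0] PC=2: INC 4 -> ACC=7

Answer: IRQ0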